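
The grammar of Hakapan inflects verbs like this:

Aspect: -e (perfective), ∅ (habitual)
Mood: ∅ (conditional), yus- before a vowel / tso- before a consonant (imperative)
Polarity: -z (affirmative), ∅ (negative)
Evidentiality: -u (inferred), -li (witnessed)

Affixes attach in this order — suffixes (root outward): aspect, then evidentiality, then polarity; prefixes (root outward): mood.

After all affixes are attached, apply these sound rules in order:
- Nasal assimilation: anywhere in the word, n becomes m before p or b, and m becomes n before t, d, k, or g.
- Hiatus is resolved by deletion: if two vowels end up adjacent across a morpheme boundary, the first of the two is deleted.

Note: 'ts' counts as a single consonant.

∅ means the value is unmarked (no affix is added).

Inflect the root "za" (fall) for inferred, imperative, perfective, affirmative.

Attach aspect perfective -e → zae.
Attach evidentiality inferred -u → zaeu.
Attach polarity affirmative -z → zaeuz.
Attach mood imperative tso- (before consonant 'z') → tsozaeuz.
Nasal assimilation: no change.
Apply vowel deletion: tsozaeuz → tsozuz.

tsozuz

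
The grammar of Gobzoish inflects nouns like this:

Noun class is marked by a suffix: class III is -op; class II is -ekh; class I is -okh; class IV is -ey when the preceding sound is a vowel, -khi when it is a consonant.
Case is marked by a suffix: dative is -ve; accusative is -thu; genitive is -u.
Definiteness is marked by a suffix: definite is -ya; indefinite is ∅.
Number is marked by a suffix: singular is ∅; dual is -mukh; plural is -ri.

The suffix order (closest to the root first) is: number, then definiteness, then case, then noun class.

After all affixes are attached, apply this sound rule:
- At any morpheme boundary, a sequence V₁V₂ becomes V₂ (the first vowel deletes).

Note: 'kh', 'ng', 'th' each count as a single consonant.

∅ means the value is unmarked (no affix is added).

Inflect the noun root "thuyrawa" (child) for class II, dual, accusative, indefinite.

Attach number dual -mukh → thuyrawamukh.
definiteness = indefinite: zero marking, form stays thuyrawamukh.
Attach case accusative -thu → thuyrawamukhthu.
Attach noun class class II -ekh → thuyrawamukhthuekh.
Apply vowel deletion: thuyrawamukhthuekh → thuyrawamukhthekh.

thuyrawamukhthekh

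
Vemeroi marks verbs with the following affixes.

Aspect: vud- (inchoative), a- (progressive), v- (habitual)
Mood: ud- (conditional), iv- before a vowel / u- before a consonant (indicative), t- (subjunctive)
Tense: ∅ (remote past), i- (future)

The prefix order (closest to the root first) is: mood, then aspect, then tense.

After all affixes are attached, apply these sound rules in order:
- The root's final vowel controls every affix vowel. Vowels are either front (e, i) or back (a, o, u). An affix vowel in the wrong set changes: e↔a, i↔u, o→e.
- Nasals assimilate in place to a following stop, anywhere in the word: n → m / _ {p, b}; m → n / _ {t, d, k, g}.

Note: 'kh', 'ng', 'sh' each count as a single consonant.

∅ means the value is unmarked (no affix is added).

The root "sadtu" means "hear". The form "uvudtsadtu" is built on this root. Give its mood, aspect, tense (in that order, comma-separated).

Segment: i-vud-t-sadtu.
mood: t- → subjunctive.
aspect: vud- → inchoative.
tense: i- → future.

subjunctive, inchoative, future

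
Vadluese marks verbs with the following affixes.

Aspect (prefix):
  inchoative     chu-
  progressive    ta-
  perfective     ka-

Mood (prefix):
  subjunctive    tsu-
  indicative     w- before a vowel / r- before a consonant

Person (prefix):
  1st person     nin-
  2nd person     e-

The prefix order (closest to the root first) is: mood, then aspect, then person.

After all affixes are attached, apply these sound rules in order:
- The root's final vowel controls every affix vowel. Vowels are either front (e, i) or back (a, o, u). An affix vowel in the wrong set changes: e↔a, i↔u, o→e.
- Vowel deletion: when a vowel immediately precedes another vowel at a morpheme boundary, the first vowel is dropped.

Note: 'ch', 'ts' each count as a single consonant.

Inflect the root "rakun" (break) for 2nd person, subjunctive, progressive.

atatsurakun

Attach mood subjunctive tsu- → tsurakun.
Attach aspect progressive ta- → tatsurakun.
Attach person 2nd person e- → etatsurakun.
Apply vowel harmony: etatsurakun → atatsurakun.
Vowel deletion: no change.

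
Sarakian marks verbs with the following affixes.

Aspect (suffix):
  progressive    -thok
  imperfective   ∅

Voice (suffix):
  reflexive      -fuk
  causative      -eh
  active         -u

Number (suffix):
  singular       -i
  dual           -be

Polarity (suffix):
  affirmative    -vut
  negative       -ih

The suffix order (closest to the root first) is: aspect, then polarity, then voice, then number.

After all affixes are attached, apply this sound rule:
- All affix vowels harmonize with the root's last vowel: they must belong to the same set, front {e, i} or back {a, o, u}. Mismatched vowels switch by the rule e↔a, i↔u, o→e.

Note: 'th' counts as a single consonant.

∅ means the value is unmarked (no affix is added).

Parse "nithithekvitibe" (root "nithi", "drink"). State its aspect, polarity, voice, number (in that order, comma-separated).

Segment: nithi-thok-vut-u-be.
aspect: -thok → progressive.
polarity: -vut → affirmative.
voice: -u → active.
number: -be → dual.

progressive, affirmative, active, dual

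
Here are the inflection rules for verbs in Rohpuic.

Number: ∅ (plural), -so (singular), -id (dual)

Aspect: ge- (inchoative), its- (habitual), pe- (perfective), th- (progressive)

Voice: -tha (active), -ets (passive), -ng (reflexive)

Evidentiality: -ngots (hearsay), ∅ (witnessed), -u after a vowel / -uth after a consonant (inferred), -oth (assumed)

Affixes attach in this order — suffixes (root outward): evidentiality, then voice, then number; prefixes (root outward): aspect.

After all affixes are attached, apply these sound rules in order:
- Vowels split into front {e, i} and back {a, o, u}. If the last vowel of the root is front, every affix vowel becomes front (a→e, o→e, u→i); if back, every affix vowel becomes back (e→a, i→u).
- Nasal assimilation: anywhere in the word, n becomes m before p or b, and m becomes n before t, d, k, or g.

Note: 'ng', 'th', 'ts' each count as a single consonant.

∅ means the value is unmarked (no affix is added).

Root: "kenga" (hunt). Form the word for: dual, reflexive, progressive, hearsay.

Attach aspect progressive th- → thkenga.
Attach evidentiality hearsay -ngots → thkengangots.
Attach voice reflexive -ng → thkengangotsng.
Attach number dual -id → thkengangotsngid.
Apply vowel harmony: thkengangotsngid → thkengangotsngud.
Nasal assimilation: no change.

thkengangotsngud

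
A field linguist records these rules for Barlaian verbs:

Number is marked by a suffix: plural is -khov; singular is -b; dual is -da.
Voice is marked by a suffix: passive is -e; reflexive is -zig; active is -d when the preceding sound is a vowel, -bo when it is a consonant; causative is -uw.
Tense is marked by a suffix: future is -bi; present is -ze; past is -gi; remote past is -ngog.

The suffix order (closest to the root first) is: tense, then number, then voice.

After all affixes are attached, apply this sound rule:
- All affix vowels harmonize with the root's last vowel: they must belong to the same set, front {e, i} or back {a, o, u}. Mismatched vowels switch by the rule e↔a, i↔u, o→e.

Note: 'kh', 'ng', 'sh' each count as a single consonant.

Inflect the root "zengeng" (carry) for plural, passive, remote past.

zengengngegkheve

Attach tense remote past -ngog → zengengngog.
Attach number plural -khov → zengengngogkhov.
Attach voice passive -e → zengengngogkhove.
Apply vowel harmony: zengengngogkhove → zengengngegkheve.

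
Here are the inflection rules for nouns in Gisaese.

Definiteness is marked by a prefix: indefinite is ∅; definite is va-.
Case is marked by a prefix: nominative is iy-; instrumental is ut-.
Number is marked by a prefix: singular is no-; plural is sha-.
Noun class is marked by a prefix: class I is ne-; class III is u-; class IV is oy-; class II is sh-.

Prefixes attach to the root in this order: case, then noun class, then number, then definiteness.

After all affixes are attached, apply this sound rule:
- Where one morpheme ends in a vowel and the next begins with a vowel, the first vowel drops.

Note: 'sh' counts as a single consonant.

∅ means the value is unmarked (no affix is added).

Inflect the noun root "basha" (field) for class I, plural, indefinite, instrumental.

Attach case instrumental ut- → utbasha.
Attach noun class class I ne- → neutbasha.
Attach number plural sha- → shaneutbasha.
definiteness = indefinite: zero marking, form stays shaneutbasha.
Apply vowel deletion: shaneutbasha → shanutbasha.

shanutbasha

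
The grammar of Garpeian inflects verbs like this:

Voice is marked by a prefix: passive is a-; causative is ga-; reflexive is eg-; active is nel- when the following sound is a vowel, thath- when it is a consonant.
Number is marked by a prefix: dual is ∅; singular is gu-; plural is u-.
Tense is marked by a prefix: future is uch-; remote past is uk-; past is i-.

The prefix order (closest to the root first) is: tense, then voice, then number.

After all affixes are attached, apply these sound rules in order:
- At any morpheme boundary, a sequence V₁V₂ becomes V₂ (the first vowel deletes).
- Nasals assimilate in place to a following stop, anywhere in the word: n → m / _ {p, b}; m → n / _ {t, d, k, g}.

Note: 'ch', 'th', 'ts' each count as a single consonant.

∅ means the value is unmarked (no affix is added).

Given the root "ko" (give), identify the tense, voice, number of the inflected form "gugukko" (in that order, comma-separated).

Segment: gu-ga-uk-ko.
tense: uk- → remote past.
voice: ga- → causative.
number: gu- → singular.

remote past, causative, singular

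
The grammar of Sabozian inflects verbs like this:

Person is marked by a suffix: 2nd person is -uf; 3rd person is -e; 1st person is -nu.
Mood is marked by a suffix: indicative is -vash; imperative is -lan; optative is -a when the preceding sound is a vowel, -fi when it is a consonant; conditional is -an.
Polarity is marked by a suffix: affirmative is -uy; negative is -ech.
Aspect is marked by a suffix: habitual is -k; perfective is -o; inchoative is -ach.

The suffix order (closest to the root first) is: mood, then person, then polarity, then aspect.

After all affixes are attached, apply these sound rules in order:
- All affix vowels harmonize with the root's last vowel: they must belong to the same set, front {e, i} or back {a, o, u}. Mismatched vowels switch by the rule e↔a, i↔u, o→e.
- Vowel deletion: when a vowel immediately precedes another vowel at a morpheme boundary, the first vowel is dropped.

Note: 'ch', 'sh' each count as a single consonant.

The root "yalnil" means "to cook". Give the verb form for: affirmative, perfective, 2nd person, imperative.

Attach mood imperative -lan → yalnillan.
Attach person 2nd person -uf → yalnillanuf.
Attach polarity affirmative -uy → yalnillanufuy.
Attach aspect perfective -o → yalnillanufuyo.
Apply vowel harmony: yalnillanufuyo → yalnillenifiye.
Vowel deletion: no change.

yalnillenifiye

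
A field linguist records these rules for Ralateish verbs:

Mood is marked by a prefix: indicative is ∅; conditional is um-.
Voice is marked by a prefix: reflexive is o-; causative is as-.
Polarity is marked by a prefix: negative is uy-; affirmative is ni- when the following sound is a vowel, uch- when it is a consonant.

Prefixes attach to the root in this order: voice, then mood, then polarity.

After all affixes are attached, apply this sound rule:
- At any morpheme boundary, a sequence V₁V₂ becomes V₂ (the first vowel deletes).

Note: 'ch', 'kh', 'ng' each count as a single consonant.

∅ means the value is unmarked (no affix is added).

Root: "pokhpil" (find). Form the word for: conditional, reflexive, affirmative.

Attach voice reflexive o- → opokhpil.
Attach mood conditional um- → umopokhpil.
Attach polarity affirmative ni- (before vowel 'u') → niumopokhpil.
Apply vowel deletion: niumopokhpil → numopokhpil.

numopokhpil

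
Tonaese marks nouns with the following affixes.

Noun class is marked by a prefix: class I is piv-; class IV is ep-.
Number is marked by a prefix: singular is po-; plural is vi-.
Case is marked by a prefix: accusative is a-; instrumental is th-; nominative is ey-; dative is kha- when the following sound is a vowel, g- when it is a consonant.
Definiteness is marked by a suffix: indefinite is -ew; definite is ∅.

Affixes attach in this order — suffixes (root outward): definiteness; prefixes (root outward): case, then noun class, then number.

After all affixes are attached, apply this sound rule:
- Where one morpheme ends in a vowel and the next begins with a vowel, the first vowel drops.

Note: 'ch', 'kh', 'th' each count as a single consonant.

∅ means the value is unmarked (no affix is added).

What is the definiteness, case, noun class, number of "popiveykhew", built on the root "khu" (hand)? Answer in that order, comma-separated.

Segment: po-piv-ey-khu-ew.
definiteness: -ew → indefinite.
case: ey- → nominative.
noun class: piv- → class I.
number: po- → singular.

indefinite, nominative, class I, singular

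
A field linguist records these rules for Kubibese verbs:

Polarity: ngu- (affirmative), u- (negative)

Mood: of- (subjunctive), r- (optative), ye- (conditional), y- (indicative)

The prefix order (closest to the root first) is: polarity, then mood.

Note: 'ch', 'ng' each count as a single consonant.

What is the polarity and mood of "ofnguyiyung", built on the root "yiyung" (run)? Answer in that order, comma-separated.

Segment: of-ngu-yiyung.
polarity: ngu- → affirmative.
mood: of- → subjunctive.

affirmative, subjunctive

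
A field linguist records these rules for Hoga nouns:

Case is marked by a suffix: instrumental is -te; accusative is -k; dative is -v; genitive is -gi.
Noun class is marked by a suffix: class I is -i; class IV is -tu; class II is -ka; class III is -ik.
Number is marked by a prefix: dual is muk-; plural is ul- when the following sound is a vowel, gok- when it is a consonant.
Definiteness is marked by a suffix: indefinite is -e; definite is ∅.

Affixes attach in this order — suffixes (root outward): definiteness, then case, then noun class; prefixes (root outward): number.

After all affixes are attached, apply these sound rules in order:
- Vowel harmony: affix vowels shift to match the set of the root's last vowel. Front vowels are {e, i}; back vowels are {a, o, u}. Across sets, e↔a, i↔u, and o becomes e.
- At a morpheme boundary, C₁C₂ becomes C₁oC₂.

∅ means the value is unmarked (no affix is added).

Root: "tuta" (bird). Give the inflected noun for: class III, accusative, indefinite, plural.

gokotutaakuk

Attach number plural gok- (before consonant 't') → goktuta.
Attach definiteness indefinite -e → goktutae.
Attach case accusative -k → goktutaek.
Attach noun class class III -ik → goktutaekik.
Apply vowel harmony: goktutaekik → goktutaakuk.
Apply epenthesis: goktutaakuk → gokotutaakuk.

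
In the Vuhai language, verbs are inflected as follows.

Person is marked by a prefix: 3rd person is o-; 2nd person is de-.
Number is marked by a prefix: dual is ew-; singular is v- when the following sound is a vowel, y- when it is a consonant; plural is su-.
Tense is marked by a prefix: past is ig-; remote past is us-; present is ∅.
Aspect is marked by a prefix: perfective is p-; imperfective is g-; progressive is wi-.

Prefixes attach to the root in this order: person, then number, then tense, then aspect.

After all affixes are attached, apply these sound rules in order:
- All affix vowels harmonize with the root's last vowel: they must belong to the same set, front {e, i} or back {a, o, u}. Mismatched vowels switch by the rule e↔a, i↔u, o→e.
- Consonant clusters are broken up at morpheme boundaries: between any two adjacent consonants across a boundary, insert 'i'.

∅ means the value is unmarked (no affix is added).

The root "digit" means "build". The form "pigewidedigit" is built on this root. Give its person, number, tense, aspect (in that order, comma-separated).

2nd person, dual, past, perfective

Segment: p-ig-ew-de-digit.
person: de- → 2nd person.
number: ew- → dual.
tense: ig- → past.
aspect: p- → perfective.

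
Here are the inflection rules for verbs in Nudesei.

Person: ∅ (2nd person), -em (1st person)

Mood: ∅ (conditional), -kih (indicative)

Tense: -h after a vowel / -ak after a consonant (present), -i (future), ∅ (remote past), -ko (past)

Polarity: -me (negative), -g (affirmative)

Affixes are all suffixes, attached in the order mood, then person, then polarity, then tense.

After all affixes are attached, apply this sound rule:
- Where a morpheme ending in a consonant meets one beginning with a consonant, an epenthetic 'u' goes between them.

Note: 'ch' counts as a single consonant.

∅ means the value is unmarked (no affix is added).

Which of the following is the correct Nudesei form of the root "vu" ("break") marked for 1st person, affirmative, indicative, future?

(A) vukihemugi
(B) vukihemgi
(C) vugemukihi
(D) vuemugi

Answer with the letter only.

Attach mood indicative -kih → vukih.
Attach person 1st person -em → vukihem.
Attach polarity affirmative -g → vukihemg.
Attach tense future -i → vukihemgi.
Apply epenthesis: vukihemgi → vukihemugi.
So the correct form is vukihemugi, option (A).
(B) vukihemgi is wrong: it fails to apply the sound rule(s).
(D) vuemugi is wrong: it uses conditional instead of indicative for mood.
(C) vugemukihi is wrong: it has the affixes in the wrong order.

A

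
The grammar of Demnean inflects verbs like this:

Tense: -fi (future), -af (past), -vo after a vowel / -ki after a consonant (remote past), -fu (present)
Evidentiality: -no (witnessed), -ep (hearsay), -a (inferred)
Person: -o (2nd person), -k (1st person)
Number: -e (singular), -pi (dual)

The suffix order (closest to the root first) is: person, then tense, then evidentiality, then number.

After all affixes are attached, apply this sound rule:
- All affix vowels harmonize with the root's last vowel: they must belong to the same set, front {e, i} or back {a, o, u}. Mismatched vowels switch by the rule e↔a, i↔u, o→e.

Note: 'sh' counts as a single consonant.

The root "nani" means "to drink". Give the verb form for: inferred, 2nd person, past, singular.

nanieefee

Attach person 2nd person -o → nanio.
Attach tense past -af → nanioaf.
Attach evidentiality inferred -a → nanioafa.
Attach number singular -e → nanioafae.
Apply vowel harmony: nanioafae → nanieefee.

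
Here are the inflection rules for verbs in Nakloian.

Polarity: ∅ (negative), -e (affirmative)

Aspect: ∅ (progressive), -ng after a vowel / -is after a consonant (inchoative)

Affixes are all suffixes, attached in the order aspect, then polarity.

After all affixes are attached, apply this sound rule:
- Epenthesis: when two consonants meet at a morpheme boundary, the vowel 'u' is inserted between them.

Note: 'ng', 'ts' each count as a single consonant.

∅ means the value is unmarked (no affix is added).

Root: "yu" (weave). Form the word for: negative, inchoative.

yung

Attach aspect inchoative -ng (after vowel 'u') → yung.
polarity = negative: zero marking, form stays yung.
Epenthesis: no change.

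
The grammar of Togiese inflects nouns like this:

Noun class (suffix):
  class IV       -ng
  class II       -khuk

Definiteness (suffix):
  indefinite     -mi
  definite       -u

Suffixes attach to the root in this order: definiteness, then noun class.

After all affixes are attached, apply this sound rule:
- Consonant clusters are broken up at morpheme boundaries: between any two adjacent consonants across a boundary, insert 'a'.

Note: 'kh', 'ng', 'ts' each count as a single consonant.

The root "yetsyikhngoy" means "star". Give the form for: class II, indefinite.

yetsyikhngoyamikhuk

Attach definiteness indefinite -mi → yetsyikhngoymi.
Attach noun class class II -khuk → yetsyikhngoymikhuk.
Apply epenthesis: yetsyikhngoymikhuk → yetsyikhngoyamikhuk.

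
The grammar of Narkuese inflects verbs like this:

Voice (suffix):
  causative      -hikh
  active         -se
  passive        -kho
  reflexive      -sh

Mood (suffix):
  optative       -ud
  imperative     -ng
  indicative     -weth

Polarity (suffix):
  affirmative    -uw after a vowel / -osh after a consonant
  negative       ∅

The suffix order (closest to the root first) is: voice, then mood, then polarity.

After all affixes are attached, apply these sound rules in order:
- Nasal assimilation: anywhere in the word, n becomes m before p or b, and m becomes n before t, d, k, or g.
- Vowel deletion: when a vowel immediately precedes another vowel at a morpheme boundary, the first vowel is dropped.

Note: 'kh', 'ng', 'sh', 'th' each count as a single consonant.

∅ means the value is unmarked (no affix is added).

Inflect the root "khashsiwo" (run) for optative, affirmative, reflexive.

khashsiwoshudosh

Attach voice reflexive -sh → khashsiwosh.
Attach mood optative -ud → khashsiwoshud.
Attach polarity affirmative -osh (after consonant 'd') → khashsiwoshudosh.
Nasal assimilation: no change.
Vowel deletion: no change.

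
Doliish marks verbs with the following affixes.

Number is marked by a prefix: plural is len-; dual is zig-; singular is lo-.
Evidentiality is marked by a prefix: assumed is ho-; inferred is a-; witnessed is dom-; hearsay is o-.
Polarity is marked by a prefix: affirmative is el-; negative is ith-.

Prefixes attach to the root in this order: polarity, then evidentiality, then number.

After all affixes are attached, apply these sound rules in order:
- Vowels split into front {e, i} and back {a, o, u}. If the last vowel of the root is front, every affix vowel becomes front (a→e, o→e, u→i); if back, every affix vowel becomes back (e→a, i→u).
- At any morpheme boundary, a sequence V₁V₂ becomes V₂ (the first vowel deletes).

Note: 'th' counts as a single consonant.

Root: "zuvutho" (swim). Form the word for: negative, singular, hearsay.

luthzuvutho

Attach polarity negative ith- → ithzuvutho.
Attach evidentiality hearsay o- → oithzuvutho.
Attach number singular lo- → looithzuvutho.
Apply vowel harmony: looithzuvutho → loouthzuvutho.
Apply vowel deletion: loouthzuvutho → luthzuvutho.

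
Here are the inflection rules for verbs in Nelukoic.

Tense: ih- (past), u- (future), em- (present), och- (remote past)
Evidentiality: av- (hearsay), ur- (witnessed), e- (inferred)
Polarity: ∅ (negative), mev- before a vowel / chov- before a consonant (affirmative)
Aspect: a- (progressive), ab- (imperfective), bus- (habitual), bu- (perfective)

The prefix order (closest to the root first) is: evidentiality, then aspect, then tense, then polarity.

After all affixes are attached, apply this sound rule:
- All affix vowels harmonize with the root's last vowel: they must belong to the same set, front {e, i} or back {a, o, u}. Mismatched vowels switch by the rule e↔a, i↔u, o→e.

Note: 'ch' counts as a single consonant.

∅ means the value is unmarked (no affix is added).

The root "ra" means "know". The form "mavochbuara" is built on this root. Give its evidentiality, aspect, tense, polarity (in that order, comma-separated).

inferred, perfective, remote past, affirmative

Segment: mev-och-bu-e-ra.
evidentiality: e- → inferred.
aspect: bu- → perfective.
tense: och- → remote past.
polarity: mev/chov- → affirmative.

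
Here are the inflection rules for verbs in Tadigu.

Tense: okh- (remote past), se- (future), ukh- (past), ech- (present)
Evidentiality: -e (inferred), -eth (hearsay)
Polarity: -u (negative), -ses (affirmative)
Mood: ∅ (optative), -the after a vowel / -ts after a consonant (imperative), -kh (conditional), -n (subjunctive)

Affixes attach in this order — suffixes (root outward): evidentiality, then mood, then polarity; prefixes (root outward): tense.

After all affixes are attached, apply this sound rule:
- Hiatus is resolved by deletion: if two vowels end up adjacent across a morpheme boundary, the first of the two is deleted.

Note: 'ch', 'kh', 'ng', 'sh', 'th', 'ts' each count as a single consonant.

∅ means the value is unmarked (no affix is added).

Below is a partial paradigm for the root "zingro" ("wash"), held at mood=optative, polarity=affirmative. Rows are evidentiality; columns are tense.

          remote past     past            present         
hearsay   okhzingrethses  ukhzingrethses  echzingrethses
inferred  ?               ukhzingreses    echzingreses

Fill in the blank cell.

Attach evidentiality inferred -e → zingroe.
mood = optative: zero marking, form stays zingroe.
Attach polarity affirmative -ses → zingroeses.
Attach tense remote past okh- → okhzingroeses.
Apply vowel deletion: okhzingroeses → okhzingreses.

okhzingreses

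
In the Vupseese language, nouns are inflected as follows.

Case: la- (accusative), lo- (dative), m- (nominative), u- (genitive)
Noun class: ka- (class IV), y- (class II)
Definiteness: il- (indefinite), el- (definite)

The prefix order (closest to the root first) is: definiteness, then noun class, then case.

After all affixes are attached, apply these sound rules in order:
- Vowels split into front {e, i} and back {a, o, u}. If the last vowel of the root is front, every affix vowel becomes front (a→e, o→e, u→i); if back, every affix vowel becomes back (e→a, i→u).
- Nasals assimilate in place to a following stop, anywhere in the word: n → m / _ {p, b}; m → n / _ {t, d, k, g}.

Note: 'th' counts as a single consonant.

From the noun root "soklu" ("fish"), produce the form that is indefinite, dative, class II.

loyulsoklu

Attach definiteness indefinite il- → ilsoklu.
Attach noun class class II y- → yilsoklu.
Attach case dative lo- → loyilsoklu.
Apply vowel harmony: loyilsoklu → loyulsoklu.
Nasal assimilation: no change.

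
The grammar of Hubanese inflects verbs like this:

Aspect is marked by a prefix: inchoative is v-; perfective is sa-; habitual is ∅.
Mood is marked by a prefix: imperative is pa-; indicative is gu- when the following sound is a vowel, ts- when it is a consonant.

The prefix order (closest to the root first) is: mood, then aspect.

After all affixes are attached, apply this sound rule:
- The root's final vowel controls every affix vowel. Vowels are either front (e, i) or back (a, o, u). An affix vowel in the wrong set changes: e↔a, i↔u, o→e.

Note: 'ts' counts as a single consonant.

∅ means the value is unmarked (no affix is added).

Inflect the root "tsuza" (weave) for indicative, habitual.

tstsuza

Attach mood indicative ts- (before consonant 'ts') → tstsuza.
aspect = habitual: zero marking, form stays tstsuza.
Vowel harmony: no change.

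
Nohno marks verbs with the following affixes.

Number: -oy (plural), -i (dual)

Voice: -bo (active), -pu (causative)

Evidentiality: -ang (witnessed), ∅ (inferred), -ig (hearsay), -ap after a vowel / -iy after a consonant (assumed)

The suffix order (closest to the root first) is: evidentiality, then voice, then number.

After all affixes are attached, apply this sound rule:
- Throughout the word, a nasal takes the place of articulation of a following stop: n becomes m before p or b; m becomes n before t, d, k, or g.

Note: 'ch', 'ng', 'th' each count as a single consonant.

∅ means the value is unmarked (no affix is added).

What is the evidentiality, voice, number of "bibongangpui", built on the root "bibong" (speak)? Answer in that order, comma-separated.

Segment: bibong-ang-pu-i.
evidentiality: -ang → witnessed.
voice: -pu → causative.
number: -i → dual.

witnessed, causative, dual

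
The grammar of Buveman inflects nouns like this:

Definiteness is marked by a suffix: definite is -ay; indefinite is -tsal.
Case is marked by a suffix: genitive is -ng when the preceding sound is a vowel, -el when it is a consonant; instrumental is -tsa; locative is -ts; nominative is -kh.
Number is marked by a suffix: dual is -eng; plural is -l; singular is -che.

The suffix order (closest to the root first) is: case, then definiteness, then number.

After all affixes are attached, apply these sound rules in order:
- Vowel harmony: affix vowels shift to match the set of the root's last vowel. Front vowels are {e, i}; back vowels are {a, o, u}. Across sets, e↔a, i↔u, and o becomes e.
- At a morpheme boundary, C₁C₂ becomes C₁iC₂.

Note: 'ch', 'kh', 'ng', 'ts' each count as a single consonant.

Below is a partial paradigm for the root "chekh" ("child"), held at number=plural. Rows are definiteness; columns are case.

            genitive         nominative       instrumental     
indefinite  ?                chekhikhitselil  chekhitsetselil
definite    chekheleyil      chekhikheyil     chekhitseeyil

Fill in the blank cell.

chekhelitselil

Attach case genitive -el (after consonant 'kh') → chekhel.
Attach definiteness indefinite -tsal → chekheltsal.
Attach number plural -l → chekheltsall.
Apply vowel harmony: chekheltsall → chekheltsell.
Apply epenthesis: chekheltsell → chekhelitselil.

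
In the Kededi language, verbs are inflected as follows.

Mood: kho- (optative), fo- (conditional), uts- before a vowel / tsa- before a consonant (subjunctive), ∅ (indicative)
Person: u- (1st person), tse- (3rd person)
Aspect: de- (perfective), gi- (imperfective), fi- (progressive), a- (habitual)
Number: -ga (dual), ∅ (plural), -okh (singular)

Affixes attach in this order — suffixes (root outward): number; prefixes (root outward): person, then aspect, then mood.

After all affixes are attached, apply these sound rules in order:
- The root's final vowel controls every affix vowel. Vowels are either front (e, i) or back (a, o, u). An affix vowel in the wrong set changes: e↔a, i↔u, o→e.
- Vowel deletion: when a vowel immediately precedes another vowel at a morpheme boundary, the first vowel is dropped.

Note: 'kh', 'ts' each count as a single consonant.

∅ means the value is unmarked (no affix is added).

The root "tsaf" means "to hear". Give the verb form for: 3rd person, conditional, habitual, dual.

Attach number dual -ga → tsafga.
Attach person 3rd person tse- → tsetsafga.
Attach aspect habitual a- → atsetsafga.
Attach mood conditional fo- → foatsetsafga.
Apply vowel harmony: foatsetsafga → foatsatsafga.
Apply vowel deletion: foatsatsafga → fatsatsafga.

fatsatsafga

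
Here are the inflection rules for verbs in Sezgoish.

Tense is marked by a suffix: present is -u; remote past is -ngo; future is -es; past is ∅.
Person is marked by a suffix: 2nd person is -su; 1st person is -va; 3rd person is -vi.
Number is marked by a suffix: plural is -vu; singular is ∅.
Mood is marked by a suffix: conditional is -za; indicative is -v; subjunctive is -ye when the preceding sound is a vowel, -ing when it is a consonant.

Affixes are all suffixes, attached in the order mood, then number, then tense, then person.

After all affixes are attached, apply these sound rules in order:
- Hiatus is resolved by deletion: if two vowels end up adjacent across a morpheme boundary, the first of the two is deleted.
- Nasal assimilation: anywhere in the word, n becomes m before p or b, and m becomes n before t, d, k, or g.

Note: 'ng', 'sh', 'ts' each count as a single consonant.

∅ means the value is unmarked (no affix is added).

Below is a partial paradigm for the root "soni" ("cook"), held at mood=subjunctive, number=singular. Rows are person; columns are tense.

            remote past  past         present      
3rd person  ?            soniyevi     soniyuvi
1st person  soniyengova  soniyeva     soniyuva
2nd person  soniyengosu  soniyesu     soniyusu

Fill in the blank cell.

soniyengovi

Attach mood subjunctive -ye (after vowel 'i') → soniye.
number = singular: zero marking, form stays soniye.
Attach tense remote past -ngo → soniyengo.
Attach person 3rd person -vi → soniyengovi.
Vowel deletion: no change.
Nasal assimilation: no change.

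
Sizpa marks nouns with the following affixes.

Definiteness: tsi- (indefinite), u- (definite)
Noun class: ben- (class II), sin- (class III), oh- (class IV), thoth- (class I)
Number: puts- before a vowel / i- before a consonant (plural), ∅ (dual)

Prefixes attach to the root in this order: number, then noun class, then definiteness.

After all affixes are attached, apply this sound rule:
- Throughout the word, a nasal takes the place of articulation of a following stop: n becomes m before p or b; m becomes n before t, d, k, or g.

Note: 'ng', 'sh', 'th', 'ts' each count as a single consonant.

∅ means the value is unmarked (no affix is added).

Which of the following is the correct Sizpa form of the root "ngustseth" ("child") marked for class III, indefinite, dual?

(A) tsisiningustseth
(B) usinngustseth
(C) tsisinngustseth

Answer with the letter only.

C

number = dual: zero marking, form stays ngustseth.
Attach noun class class III sin- → sinngustseth.
Attach definiteness indefinite tsi- → tsisinngustseth.
Nasal assimilation: no change.
So the correct form is tsisinngustseth, option (C).
(A) tsisiningustseth is wrong: it uses plural instead of dual for number.
(B) usinngustseth is wrong: it uses definite instead of indefinite for definiteness.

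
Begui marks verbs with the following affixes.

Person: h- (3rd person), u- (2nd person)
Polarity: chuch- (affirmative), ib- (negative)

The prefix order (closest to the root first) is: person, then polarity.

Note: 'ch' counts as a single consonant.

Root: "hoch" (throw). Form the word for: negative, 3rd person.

Attach person 3rd person h- → hhoch.
Attach polarity negative ib- → ibhhoch.

ibhhoch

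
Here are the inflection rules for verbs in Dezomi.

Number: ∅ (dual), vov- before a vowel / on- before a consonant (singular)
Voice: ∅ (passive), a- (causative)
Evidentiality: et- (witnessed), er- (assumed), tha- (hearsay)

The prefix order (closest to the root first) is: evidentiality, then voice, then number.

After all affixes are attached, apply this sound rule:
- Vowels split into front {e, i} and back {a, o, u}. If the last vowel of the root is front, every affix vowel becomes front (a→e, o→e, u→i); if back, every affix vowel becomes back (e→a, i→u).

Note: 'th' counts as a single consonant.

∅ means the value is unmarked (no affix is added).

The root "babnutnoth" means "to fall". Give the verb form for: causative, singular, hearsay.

Attach evidentiality hearsay tha- → thababnutnoth.
Attach voice causative a- → athababnutnoth.
Attach number singular vov- (before vowel 'a') → vovathababnutnoth.
Vowel harmony: no change.

vovathababnutnoth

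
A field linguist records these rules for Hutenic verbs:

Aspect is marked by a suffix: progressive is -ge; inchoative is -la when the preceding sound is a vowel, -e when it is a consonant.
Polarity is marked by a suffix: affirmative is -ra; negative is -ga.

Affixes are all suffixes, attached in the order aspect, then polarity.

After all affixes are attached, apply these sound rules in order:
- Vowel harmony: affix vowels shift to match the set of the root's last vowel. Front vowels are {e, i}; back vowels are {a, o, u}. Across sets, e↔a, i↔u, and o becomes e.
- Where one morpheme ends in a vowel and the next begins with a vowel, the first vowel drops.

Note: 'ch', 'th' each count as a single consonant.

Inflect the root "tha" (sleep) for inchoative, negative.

thalaga

Attach aspect inchoative -la (after vowel 'a') → thala.
Attach polarity negative -ga → thalaga.
Vowel harmony: no change.
Vowel deletion: no change.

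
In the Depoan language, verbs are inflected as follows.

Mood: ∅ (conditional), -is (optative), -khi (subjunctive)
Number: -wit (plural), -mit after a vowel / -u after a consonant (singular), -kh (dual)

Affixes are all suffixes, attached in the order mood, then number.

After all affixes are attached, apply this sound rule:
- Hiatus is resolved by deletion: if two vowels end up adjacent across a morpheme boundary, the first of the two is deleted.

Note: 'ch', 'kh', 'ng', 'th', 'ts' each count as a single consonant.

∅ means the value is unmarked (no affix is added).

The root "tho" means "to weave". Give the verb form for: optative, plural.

thiswit

Attach mood optative -is → thois.
Attach number plural -wit → thoiswit.
Apply vowel deletion: thoiswit → thiswit.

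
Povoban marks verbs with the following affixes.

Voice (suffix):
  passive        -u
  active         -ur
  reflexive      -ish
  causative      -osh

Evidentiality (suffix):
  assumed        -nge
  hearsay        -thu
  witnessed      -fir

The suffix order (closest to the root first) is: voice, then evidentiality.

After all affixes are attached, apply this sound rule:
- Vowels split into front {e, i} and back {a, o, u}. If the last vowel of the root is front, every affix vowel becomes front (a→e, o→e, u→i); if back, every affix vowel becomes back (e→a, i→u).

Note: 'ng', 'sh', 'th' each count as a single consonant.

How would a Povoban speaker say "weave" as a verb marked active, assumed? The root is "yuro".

yurournga

Attach voice active -ur → yurour.
Attach evidentiality assumed -nge → yurournge.
Apply vowel harmony: yurournge → yurournga.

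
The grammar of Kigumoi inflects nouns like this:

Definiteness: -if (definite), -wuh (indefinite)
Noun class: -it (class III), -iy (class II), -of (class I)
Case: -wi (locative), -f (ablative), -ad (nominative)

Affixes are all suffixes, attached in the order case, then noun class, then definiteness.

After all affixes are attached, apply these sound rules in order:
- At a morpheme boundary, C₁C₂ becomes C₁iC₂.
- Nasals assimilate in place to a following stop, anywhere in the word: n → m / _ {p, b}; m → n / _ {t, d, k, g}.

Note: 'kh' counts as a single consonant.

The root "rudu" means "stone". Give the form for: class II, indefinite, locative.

Attach case locative -wi → ruduwi.
Attach noun class class II -iy → ruduwiiy.
Attach definiteness indefinite -wuh → ruduwiiywuh.
Apply epenthesis: ruduwiiywuh → ruduwiiyiwuh.
Nasal assimilation: no change.

ruduwiiyiwuh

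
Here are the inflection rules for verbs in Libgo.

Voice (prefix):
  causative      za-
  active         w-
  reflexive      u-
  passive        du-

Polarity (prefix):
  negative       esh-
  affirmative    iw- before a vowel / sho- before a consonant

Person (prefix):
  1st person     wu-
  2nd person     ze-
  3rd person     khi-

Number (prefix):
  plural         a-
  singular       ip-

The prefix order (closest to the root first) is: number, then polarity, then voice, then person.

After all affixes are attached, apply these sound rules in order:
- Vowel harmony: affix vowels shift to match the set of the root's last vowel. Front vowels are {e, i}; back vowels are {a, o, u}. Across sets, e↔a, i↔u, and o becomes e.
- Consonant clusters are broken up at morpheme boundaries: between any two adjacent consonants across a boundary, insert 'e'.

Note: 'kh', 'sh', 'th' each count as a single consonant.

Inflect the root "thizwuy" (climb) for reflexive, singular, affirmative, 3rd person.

khuuuwupethizwuy

Attach number singular ip- → ipthizwuy.
Attach polarity affirmative iw- (before vowel 'i') → iwipthizwuy.
Attach voice reflexive u- → uiwipthizwuy.
Attach person 3rd person khi- → khiuiwipthizwuy.
Apply vowel harmony: khiuiwipthizwuy → khuuuwupthizwuy.
Apply epenthesis: khuuuwupthizwuy → khuuuwupethizwuy.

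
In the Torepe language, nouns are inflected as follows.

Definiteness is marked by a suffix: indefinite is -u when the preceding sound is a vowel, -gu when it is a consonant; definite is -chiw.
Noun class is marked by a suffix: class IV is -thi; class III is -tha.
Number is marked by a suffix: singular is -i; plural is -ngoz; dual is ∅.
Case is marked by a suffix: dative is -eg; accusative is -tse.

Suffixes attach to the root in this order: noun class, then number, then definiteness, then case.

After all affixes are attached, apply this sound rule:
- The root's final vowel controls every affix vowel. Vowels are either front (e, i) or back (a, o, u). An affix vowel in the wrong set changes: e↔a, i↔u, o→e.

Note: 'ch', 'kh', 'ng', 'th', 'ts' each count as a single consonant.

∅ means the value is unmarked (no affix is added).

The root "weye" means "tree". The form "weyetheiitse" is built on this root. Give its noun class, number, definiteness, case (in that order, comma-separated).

Segment: weye-tha-i-u-tse.
noun class: -tha → class III.
number: -i → singular.
definiteness: -u/gu → indefinite.
case: -tse → accusative.

class III, singular, indefinite, accusative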